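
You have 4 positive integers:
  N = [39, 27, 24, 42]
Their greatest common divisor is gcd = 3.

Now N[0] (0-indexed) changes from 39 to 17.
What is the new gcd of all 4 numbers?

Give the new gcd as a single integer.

Answer: 1

Derivation:
Numbers: [39, 27, 24, 42], gcd = 3
Change: index 0, 39 -> 17
gcd of the OTHER numbers (without index 0): gcd([27, 24, 42]) = 3
New gcd = gcd(g_others, new_val) = gcd(3, 17) = 1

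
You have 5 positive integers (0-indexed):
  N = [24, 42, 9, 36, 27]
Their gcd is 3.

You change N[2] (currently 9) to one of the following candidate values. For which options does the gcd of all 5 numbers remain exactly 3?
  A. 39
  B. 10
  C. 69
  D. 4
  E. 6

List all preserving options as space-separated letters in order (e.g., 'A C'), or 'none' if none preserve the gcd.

Old gcd = 3; gcd of others (without N[2]) = 3
New gcd for candidate v: gcd(3, v). Preserves old gcd iff gcd(3, v) = 3.
  Option A: v=39, gcd(3,39)=3 -> preserves
  Option B: v=10, gcd(3,10)=1 -> changes
  Option C: v=69, gcd(3,69)=3 -> preserves
  Option D: v=4, gcd(3,4)=1 -> changes
  Option E: v=6, gcd(3,6)=3 -> preserves

Answer: A C E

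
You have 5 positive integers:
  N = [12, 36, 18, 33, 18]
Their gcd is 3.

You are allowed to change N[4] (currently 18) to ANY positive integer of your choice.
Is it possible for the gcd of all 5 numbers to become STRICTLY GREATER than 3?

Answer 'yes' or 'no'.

Answer: no

Derivation:
Current gcd = 3
gcd of all OTHER numbers (without N[4]=18): gcd([12, 36, 18, 33]) = 3
The new gcd after any change is gcd(3, new_value).
This can be at most 3.
Since 3 = old gcd 3, the gcd can only stay the same or decrease.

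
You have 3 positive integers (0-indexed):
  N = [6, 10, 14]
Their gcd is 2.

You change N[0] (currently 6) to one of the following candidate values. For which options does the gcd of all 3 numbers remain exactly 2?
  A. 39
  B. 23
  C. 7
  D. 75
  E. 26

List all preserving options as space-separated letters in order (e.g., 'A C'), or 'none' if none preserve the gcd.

Old gcd = 2; gcd of others (without N[0]) = 2
New gcd for candidate v: gcd(2, v). Preserves old gcd iff gcd(2, v) = 2.
  Option A: v=39, gcd(2,39)=1 -> changes
  Option B: v=23, gcd(2,23)=1 -> changes
  Option C: v=7, gcd(2,7)=1 -> changes
  Option D: v=75, gcd(2,75)=1 -> changes
  Option E: v=26, gcd(2,26)=2 -> preserves

Answer: E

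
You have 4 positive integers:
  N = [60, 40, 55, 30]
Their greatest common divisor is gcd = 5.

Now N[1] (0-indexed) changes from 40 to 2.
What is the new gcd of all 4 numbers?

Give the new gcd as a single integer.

Numbers: [60, 40, 55, 30], gcd = 5
Change: index 1, 40 -> 2
gcd of the OTHER numbers (without index 1): gcd([60, 55, 30]) = 5
New gcd = gcd(g_others, new_val) = gcd(5, 2) = 1

Answer: 1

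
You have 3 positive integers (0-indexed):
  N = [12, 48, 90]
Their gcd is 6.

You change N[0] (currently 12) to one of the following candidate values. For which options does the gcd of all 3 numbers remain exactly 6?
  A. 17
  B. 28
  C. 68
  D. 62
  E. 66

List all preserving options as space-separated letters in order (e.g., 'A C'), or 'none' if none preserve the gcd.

Answer: E

Derivation:
Old gcd = 6; gcd of others (without N[0]) = 6
New gcd for candidate v: gcd(6, v). Preserves old gcd iff gcd(6, v) = 6.
  Option A: v=17, gcd(6,17)=1 -> changes
  Option B: v=28, gcd(6,28)=2 -> changes
  Option C: v=68, gcd(6,68)=2 -> changes
  Option D: v=62, gcd(6,62)=2 -> changes
  Option E: v=66, gcd(6,66)=6 -> preserves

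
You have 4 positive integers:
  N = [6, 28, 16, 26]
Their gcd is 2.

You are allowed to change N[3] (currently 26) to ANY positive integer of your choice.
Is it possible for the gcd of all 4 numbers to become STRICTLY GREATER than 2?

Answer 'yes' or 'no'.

Current gcd = 2
gcd of all OTHER numbers (without N[3]=26): gcd([6, 28, 16]) = 2
The new gcd after any change is gcd(2, new_value).
This can be at most 2.
Since 2 = old gcd 2, the gcd can only stay the same or decrease.

Answer: no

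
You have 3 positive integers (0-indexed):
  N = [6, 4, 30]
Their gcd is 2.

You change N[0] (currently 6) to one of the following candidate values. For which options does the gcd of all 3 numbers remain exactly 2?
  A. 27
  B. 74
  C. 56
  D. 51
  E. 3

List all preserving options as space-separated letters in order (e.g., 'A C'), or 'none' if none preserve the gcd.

Answer: B C

Derivation:
Old gcd = 2; gcd of others (without N[0]) = 2
New gcd for candidate v: gcd(2, v). Preserves old gcd iff gcd(2, v) = 2.
  Option A: v=27, gcd(2,27)=1 -> changes
  Option B: v=74, gcd(2,74)=2 -> preserves
  Option C: v=56, gcd(2,56)=2 -> preserves
  Option D: v=51, gcd(2,51)=1 -> changes
  Option E: v=3, gcd(2,3)=1 -> changes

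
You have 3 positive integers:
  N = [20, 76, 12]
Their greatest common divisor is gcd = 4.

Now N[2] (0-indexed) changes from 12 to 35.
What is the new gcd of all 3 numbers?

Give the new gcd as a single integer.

Answer: 1

Derivation:
Numbers: [20, 76, 12], gcd = 4
Change: index 2, 12 -> 35
gcd of the OTHER numbers (without index 2): gcd([20, 76]) = 4
New gcd = gcd(g_others, new_val) = gcd(4, 35) = 1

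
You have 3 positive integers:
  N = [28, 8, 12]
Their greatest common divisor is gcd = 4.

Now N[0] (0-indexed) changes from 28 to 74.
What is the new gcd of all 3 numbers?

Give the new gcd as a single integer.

Numbers: [28, 8, 12], gcd = 4
Change: index 0, 28 -> 74
gcd of the OTHER numbers (without index 0): gcd([8, 12]) = 4
New gcd = gcd(g_others, new_val) = gcd(4, 74) = 2

Answer: 2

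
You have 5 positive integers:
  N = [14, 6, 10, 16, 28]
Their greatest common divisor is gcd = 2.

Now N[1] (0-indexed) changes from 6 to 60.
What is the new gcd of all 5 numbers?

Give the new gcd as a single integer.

Numbers: [14, 6, 10, 16, 28], gcd = 2
Change: index 1, 6 -> 60
gcd of the OTHER numbers (without index 1): gcd([14, 10, 16, 28]) = 2
New gcd = gcd(g_others, new_val) = gcd(2, 60) = 2

Answer: 2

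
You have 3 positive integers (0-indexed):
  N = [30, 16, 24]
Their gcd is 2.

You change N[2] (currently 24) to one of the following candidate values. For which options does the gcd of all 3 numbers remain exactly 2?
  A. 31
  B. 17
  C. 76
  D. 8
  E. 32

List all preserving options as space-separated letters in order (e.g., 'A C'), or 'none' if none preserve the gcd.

Old gcd = 2; gcd of others (without N[2]) = 2
New gcd for candidate v: gcd(2, v). Preserves old gcd iff gcd(2, v) = 2.
  Option A: v=31, gcd(2,31)=1 -> changes
  Option B: v=17, gcd(2,17)=1 -> changes
  Option C: v=76, gcd(2,76)=2 -> preserves
  Option D: v=8, gcd(2,8)=2 -> preserves
  Option E: v=32, gcd(2,32)=2 -> preserves

Answer: C D E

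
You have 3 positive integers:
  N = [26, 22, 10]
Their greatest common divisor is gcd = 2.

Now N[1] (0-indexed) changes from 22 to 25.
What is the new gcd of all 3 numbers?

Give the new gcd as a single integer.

Numbers: [26, 22, 10], gcd = 2
Change: index 1, 22 -> 25
gcd of the OTHER numbers (without index 1): gcd([26, 10]) = 2
New gcd = gcd(g_others, new_val) = gcd(2, 25) = 1

Answer: 1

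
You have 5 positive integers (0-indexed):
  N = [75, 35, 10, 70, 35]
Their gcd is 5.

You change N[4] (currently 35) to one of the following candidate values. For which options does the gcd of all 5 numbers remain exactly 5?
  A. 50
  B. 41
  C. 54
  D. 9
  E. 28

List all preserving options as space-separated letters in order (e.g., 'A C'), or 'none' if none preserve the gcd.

Answer: A

Derivation:
Old gcd = 5; gcd of others (without N[4]) = 5
New gcd for candidate v: gcd(5, v). Preserves old gcd iff gcd(5, v) = 5.
  Option A: v=50, gcd(5,50)=5 -> preserves
  Option B: v=41, gcd(5,41)=1 -> changes
  Option C: v=54, gcd(5,54)=1 -> changes
  Option D: v=9, gcd(5,9)=1 -> changes
  Option E: v=28, gcd(5,28)=1 -> changes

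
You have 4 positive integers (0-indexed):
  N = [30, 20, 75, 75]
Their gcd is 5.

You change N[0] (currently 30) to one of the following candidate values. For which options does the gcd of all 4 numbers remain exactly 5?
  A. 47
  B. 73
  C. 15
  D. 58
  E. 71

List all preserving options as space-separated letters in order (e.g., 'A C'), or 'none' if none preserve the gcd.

Old gcd = 5; gcd of others (without N[0]) = 5
New gcd for candidate v: gcd(5, v). Preserves old gcd iff gcd(5, v) = 5.
  Option A: v=47, gcd(5,47)=1 -> changes
  Option B: v=73, gcd(5,73)=1 -> changes
  Option C: v=15, gcd(5,15)=5 -> preserves
  Option D: v=58, gcd(5,58)=1 -> changes
  Option E: v=71, gcd(5,71)=1 -> changes

Answer: C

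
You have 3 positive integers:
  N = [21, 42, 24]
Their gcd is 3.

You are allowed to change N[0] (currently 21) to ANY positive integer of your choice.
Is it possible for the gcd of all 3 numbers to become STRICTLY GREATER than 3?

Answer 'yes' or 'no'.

Answer: yes

Derivation:
Current gcd = 3
gcd of all OTHER numbers (without N[0]=21): gcd([42, 24]) = 6
The new gcd after any change is gcd(6, new_value).
This can be at most 6.
Since 6 > old gcd 3, the gcd CAN increase (e.g., set N[0] = 6).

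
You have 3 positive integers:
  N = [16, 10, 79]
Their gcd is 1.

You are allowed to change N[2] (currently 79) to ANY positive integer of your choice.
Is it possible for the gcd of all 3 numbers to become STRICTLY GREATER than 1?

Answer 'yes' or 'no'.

Answer: yes

Derivation:
Current gcd = 1
gcd of all OTHER numbers (without N[2]=79): gcd([16, 10]) = 2
The new gcd after any change is gcd(2, new_value).
This can be at most 2.
Since 2 > old gcd 1, the gcd CAN increase (e.g., set N[2] = 2).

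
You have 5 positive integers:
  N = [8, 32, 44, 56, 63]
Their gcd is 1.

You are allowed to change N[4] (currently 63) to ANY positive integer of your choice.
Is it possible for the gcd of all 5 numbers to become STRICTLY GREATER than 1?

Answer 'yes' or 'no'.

Current gcd = 1
gcd of all OTHER numbers (without N[4]=63): gcd([8, 32, 44, 56]) = 4
The new gcd after any change is gcd(4, new_value).
This can be at most 4.
Since 4 > old gcd 1, the gcd CAN increase (e.g., set N[4] = 4).

Answer: yes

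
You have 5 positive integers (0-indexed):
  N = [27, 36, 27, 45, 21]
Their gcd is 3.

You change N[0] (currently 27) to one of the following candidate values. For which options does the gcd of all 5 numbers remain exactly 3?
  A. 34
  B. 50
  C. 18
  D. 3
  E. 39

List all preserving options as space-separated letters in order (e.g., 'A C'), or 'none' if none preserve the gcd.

Answer: C D E

Derivation:
Old gcd = 3; gcd of others (without N[0]) = 3
New gcd for candidate v: gcd(3, v). Preserves old gcd iff gcd(3, v) = 3.
  Option A: v=34, gcd(3,34)=1 -> changes
  Option B: v=50, gcd(3,50)=1 -> changes
  Option C: v=18, gcd(3,18)=3 -> preserves
  Option D: v=3, gcd(3,3)=3 -> preserves
  Option E: v=39, gcd(3,39)=3 -> preserves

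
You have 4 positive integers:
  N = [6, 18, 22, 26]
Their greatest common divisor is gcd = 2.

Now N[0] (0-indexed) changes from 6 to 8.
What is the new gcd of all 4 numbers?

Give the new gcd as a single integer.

Numbers: [6, 18, 22, 26], gcd = 2
Change: index 0, 6 -> 8
gcd of the OTHER numbers (without index 0): gcd([18, 22, 26]) = 2
New gcd = gcd(g_others, new_val) = gcd(2, 8) = 2

Answer: 2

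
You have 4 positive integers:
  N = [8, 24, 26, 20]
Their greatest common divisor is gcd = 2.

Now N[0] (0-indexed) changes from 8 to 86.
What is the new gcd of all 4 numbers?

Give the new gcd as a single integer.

Numbers: [8, 24, 26, 20], gcd = 2
Change: index 0, 8 -> 86
gcd of the OTHER numbers (without index 0): gcd([24, 26, 20]) = 2
New gcd = gcd(g_others, new_val) = gcd(2, 86) = 2

Answer: 2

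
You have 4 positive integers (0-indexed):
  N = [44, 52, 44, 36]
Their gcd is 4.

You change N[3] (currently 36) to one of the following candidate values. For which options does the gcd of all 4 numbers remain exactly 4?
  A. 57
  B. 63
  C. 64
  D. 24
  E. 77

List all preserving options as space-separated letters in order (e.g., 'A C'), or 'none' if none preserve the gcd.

Old gcd = 4; gcd of others (without N[3]) = 4
New gcd for candidate v: gcd(4, v). Preserves old gcd iff gcd(4, v) = 4.
  Option A: v=57, gcd(4,57)=1 -> changes
  Option B: v=63, gcd(4,63)=1 -> changes
  Option C: v=64, gcd(4,64)=4 -> preserves
  Option D: v=24, gcd(4,24)=4 -> preserves
  Option E: v=77, gcd(4,77)=1 -> changes

Answer: C D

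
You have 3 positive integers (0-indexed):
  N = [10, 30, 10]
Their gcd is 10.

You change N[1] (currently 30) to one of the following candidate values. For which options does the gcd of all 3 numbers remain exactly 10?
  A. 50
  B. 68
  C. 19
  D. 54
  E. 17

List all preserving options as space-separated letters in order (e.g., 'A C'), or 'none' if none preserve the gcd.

Old gcd = 10; gcd of others (without N[1]) = 10
New gcd for candidate v: gcd(10, v). Preserves old gcd iff gcd(10, v) = 10.
  Option A: v=50, gcd(10,50)=10 -> preserves
  Option B: v=68, gcd(10,68)=2 -> changes
  Option C: v=19, gcd(10,19)=1 -> changes
  Option D: v=54, gcd(10,54)=2 -> changes
  Option E: v=17, gcd(10,17)=1 -> changes

Answer: A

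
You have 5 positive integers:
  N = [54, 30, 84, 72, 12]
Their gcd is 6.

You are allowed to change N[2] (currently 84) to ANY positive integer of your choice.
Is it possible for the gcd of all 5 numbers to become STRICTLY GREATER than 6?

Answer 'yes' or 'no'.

Current gcd = 6
gcd of all OTHER numbers (without N[2]=84): gcd([54, 30, 72, 12]) = 6
The new gcd after any change is gcd(6, new_value).
This can be at most 6.
Since 6 = old gcd 6, the gcd can only stay the same or decrease.

Answer: no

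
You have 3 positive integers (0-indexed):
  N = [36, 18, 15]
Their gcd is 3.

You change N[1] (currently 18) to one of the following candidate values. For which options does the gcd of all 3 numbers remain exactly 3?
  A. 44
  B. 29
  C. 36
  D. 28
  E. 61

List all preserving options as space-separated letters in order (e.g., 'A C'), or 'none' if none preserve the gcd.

Answer: C

Derivation:
Old gcd = 3; gcd of others (without N[1]) = 3
New gcd for candidate v: gcd(3, v). Preserves old gcd iff gcd(3, v) = 3.
  Option A: v=44, gcd(3,44)=1 -> changes
  Option B: v=29, gcd(3,29)=1 -> changes
  Option C: v=36, gcd(3,36)=3 -> preserves
  Option D: v=28, gcd(3,28)=1 -> changes
  Option E: v=61, gcd(3,61)=1 -> changes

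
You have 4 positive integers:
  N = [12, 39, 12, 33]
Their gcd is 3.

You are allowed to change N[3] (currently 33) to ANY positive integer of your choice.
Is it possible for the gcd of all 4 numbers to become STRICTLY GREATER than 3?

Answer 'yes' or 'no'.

Current gcd = 3
gcd of all OTHER numbers (without N[3]=33): gcd([12, 39, 12]) = 3
The new gcd after any change is gcd(3, new_value).
This can be at most 3.
Since 3 = old gcd 3, the gcd can only stay the same or decrease.

Answer: no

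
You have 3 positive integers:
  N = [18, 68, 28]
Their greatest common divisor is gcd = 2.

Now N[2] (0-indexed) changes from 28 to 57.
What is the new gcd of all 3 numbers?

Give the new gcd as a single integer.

Answer: 1

Derivation:
Numbers: [18, 68, 28], gcd = 2
Change: index 2, 28 -> 57
gcd of the OTHER numbers (without index 2): gcd([18, 68]) = 2
New gcd = gcd(g_others, new_val) = gcd(2, 57) = 1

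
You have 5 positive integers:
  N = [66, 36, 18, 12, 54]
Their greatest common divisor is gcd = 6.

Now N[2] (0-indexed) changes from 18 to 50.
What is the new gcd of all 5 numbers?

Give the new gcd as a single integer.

Numbers: [66, 36, 18, 12, 54], gcd = 6
Change: index 2, 18 -> 50
gcd of the OTHER numbers (without index 2): gcd([66, 36, 12, 54]) = 6
New gcd = gcd(g_others, new_val) = gcd(6, 50) = 2

Answer: 2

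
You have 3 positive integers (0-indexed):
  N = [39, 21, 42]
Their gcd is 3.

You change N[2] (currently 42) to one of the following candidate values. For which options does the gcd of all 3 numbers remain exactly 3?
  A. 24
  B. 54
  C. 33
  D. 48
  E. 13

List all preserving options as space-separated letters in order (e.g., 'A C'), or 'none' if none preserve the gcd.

Answer: A B C D

Derivation:
Old gcd = 3; gcd of others (without N[2]) = 3
New gcd for candidate v: gcd(3, v). Preserves old gcd iff gcd(3, v) = 3.
  Option A: v=24, gcd(3,24)=3 -> preserves
  Option B: v=54, gcd(3,54)=3 -> preserves
  Option C: v=33, gcd(3,33)=3 -> preserves
  Option D: v=48, gcd(3,48)=3 -> preserves
  Option E: v=13, gcd(3,13)=1 -> changes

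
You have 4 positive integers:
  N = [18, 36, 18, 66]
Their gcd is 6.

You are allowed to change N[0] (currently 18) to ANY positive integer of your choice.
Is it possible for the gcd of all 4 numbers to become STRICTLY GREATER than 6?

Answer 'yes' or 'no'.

Answer: no

Derivation:
Current gcd = 6
gcd of all OTHER numbers (without N[0]=18): gcd([36, 18, 66]) = 6
The new gcd after any change is gcd(6, new_value).
This can be at most 6.
Since 6 = old gcd 6, the gcd can only stay the same or decrease.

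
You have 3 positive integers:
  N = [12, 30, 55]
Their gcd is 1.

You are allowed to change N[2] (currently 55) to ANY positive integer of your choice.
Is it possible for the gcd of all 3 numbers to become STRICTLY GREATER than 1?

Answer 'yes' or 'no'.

Answer: yes

Derivation:
Current gcd = 1
gcd of all OTHER numbers (without N[2]=55): gcd([12, 30]) = 6
The new gcd after any change is gcd(6, new_value).
This can be at most 6.
Since 6 > old gcd 1, the gcd CAN increase (e.g., set N[2] = 6).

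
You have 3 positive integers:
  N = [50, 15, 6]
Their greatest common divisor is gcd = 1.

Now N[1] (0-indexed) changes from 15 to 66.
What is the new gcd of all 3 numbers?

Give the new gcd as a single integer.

Answer: 2

Derivation:
Numbers: [50, 15, 6], gcd = 1
Change: index 1, 15 -> 66
gcd of the OTHER numbers (without index 1): gcd([50, 6]) = 2
New gcd = gcd(g_others, new_val) = gcd(2, 66) = 2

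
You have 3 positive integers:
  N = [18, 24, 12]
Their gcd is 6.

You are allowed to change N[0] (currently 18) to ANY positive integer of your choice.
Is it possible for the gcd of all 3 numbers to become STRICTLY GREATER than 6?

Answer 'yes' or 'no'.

Answer: yes

Derivation:
Current gcd = 6
gcd of all OTHER numbers (without N[0]=18): gcd([24, 12]) = 12
The new gcd after any change is gcd(12, new_value).
This can be at most 12.
Since 12 > old gcd 6, the gcd CAN increase (e.g., set N[0] = 12).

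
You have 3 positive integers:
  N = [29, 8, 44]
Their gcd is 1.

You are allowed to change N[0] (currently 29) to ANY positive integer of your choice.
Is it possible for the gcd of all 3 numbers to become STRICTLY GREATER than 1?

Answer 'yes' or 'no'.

Answer: yes

Derivation:
Current gcd = 1
gcd of all OTHER numbers (without N[0]=29): gcd([8, 44]) = 4
The new gcd after any change is gcd(4, new_value).
This can be at most 4.
Since 4 > old gcd 1, the gcd CAN increase (e.g., set N[0] = 4).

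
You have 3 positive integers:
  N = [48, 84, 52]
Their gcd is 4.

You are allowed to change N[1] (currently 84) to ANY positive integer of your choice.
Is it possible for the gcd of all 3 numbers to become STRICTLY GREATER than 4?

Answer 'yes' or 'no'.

Answer: no

Derivation:
Current gcd = 4
gcd of all OTHER numbers (without N[1]=84): gcd([48, 52]) = 4
The new gcd after any change is gcd(4, new_value).
This can be at most 4.
Since 4 = old gcd 4, the gcd can only stay the same or decrease.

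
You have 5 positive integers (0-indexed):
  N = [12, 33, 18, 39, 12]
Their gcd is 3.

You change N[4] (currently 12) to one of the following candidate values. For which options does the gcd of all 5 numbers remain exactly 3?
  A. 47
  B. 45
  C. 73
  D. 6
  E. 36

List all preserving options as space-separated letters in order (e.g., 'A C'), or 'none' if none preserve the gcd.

Old gcd = 3; gcd of others (without N[4]) = 3
New gcd for candidate v: gcd(3, v). Preserves old gcd iff gcd(3, v) = 3.
  Option A: v=47, gcd(3,47)=1 -> changes
  Option B: v=45, gcd(3,45)=3 -> preserves
  Option C: v=73, gcd(3,73)=1 -> changes
  Option D: v=6, gcd(3,6)=3 -> preserves
  Option E: v=36, gcd(3,36)=3 -> preserves

Answer: B D E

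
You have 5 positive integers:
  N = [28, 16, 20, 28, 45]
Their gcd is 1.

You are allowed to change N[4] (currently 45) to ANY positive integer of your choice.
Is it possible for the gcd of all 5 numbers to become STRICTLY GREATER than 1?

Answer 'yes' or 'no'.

Answer: yes

Derivation:
Current gcd = 1
gcd of all OTHER numbers (without N[4]=45): gcd([28, 16, 20, 28]) = 4
The new gcd after any change is gcd(4, new_value).
This can be at most 4.
Since 4 > old gcd 1, the gcd CAN increase (e.g., set N[4] = 4).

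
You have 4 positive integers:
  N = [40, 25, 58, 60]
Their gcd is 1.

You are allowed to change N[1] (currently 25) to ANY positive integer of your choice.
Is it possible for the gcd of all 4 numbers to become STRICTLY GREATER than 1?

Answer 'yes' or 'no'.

Current gcd = 1
gcd of all OTHER numbers (without N[1]=25): gcd([40, 58, 60]) = 2
The new gcd after any change is gcd(2, new_value).
This can be at most 2.
Since 2 > old gcd 1, the gcd CAN increase (e.g., set N[1] = 2).

Answer: yes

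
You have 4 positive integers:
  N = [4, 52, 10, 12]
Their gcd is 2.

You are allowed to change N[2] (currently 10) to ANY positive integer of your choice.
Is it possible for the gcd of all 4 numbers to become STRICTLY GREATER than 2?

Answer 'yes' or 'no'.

Current gcd = 2
gcd of all OTHER numbers (without N[2]=10): gcd([4, 52, 12]) = 4
The new gcd after any change is gcd(4, new_value).
This can be at most 4.
Since 4 > old gcd 2, the gcd CAN increase (e.g., set N[2] = 4).

Answer: yes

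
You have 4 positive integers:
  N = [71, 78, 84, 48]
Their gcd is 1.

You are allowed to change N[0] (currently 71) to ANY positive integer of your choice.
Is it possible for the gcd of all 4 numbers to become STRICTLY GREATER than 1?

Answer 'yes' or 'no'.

Current gcd = 1
gcd of all OTHER numbers (without N[0]=71): gcd([78, 84, 48]) = 6
The new gcd after any change is gcd(6, new_value).
This can be at most 6.
Since 6 > old gcd 1, the gcd CAN increase (e.g., set N[0] = 6).

Answer: yes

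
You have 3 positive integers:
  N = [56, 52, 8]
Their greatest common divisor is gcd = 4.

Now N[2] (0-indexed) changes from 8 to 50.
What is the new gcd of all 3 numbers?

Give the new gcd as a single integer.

Answer: 2

Derivation:
Numbers: [56, 52, 8], gcd = 4
Change: index 2, 8 -> 50
gcd of the OTHER numbers (without index 2): gcd([56, 52]) = 4
New gcd = gcd(g_others, new_val) = gcd(4, 50) = 2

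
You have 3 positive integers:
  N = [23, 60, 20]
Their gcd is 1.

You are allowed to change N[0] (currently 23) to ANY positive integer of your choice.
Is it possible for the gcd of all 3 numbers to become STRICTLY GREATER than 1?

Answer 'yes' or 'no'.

Current gcd = 1
gcd of all OTHER numbers (without N[0]=23): gcd([60, 20]) = 20
The new gcd after any change is gcd(20, new_value).
This can be at most 20.
Since 20 > old gcd 1, the gcd CAN increase (e.g., set N[0] = 20).

Answer: yes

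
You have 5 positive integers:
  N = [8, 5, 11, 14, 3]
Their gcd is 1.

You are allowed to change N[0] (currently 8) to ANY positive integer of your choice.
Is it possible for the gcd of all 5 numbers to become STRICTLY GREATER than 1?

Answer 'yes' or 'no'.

Current gcd = 1
gcd of all OTHER numbers (without N[0]=8): gcd([5, 11, 14, 3]) = 1
The new gcd after any change is gcd(1, new_value).
This can be at most 1.
Since 1 = old gcd 1, the gcd can only stay the same or decrease.

Answer: no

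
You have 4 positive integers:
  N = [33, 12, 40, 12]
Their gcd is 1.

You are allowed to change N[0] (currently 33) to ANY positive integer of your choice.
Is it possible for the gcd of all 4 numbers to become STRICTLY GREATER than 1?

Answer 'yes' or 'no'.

Answer: yes

Derivation:
Current gcd = 1
gcd of all OTHER numbers (without N[0]=33): gcd([12, 40, 12]) = 4
The new gcd after any change is gcd(4, new_value).
This can be at most 4.
Since 4 > old gcd 1, the gcd CAN increase (e.g., set N[0] = 4).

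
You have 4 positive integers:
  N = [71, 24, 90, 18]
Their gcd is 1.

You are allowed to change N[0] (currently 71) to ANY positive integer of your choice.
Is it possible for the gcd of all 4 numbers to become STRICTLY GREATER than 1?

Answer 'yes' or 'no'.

Current gcd = 1
gcd of all OTHER numbers (without N[0]=71): gcd([24, 90, 18]) = 6
The new gcd after any change is gcd(6, new_value).
This can be at most 6.
Since 6 > old gcd 1, the gcd CAN increase (e.g., set N[0] = 6).

Answer: yes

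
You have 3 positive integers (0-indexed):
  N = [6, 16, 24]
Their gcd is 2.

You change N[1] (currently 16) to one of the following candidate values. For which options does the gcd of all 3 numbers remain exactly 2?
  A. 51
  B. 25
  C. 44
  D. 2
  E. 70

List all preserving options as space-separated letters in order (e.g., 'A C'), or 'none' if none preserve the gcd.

Answer: C D E

Derivation:
Old gcd = 2; gcd of others (without N[1]) = 6
New gcd for candidate v: gcd(6, v). Preserves old gcd iff gcd(6, v) = 2.
  Option A: v=51, gcd(6,51)=3 -> changes
  Option B: v=25, gcd(6,25)=1 -> changes
  Option C: v=44, gcd(6,44)=2 -> preserves
  Option D: v=2, gcd(6,2)=2 -> preserves
  Option E: v=70, gcd(6,70)=2 -> preserves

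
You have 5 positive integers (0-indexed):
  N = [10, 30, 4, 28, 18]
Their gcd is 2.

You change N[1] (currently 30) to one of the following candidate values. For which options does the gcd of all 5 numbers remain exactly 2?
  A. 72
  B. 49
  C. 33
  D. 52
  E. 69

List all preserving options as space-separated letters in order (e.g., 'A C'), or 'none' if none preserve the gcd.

Old gcd = 2; gcd of others (without N[1]) = 2
New gcd for candidate v: gcd(2, v). Preserves old gcd iff gcd(2, v) = 2.
  Option A: v=72, gcd(2,72)=2 -> preserves
  Option B: v=49, gcd(2,49)=1 -> changes
  Option C: v=33, gcd(2,33)=1 -> changes
  Option D: v=52, gcd(2,52)=2 -> preserves
  Option E: v=69, gcd(2,69)=1 -> changes

Answer: A D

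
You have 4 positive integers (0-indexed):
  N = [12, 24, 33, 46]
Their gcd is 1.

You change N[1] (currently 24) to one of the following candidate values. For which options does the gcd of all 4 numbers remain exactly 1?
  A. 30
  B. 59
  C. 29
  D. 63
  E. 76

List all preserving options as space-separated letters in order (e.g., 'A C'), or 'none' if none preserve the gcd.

Answer: A B C D E

Derivation:
Old gcd = 1; gcd of others (without N[1]) = 1
New gcd for candidate v: gcd(1, v). Preserves old gcd iff gcd(1, v) = 1.
  Option A: v=30, gcd(1,30)=1 -> preserves
  Option B: v=59, gcd(1,59)=1 -> preserves
  Option C: v=29, gcd(1,29)=1 -> preserves
  Option D: v=63, gcd(1,63)=1 -> preserves
  Option E: v=76, gcd(1,76)=1 -> preserves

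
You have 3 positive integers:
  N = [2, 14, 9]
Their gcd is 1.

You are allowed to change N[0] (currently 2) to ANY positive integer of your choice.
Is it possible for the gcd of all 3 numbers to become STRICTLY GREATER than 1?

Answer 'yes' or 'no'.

Answer: no

Derivation:
Current gcd = 1
gcd of all OTHER numbers (without N[0]=2): gcd([14, 9]) = 1
The new gcd after any change is gcd(1, new_value).
This can be at most 1.
Since 1 = old gcd 1, the gcd can only stay the same or decrease.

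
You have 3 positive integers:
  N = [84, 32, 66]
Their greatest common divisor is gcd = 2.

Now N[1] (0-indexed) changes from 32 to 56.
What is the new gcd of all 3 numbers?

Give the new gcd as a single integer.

Numbers: [84, 32, 66], gcd = 2
Change: index 1, 32 -> 56
gcd of the OTHER numbers (without index 1): gcd([84, 66]) = 6
New gcd = gcd(g_others, new_val) = gcd(6, 56) = 2

Answer: 2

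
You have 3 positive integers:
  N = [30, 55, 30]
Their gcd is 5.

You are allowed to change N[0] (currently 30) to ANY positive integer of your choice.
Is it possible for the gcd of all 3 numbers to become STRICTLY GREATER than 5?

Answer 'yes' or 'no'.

Current gcd = 5
gcd of all OTHER numbers (without N[0]=30): gcd([55, 30]) = 5
The new gcd after any change is gcd(5, new_value).
This can be at most 5.
Since 5 = old gcd 5, the gcd can only stay the same or decrease.

Answer: no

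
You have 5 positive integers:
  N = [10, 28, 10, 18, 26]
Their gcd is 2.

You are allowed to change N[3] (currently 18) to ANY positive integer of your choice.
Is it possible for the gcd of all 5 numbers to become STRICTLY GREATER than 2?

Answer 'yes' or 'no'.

Answer: no

Derivation:
Current gcd = 2
gcd of all OTHER numbers (without N[3]=18): gcd([10, 28, 10, 26]) = 2
The new gcd after any change is gcd(2, new_value).
This can be at most 2.
Since 2 = old gcd 2, the gcd can only stay the same or decrease.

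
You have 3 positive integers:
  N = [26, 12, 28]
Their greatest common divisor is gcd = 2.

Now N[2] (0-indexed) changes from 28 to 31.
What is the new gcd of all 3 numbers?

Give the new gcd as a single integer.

Numbers: [26, 12, 28], gcd = 2
Change: index 2, 28 -> 31
gcd of the OTHER numbers (without index 2): gcd([26, 12]) = 2
New gcd = gcd(g_others, new_val) = gcd(2, 31) = 1

Answer: 1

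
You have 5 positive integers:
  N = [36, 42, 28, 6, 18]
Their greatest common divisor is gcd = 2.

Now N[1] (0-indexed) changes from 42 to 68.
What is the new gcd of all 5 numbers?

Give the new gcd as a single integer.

Answer: 2

Derivation:
Numbers: [36, 42, 28, 6, 18], gcd = 2
Change: index 1, 42 -> 68
gcd of the OTHER numbers (without index 1): gcd([36, 28, 6, 18]) = 2
New gcd = gcd(g_others, new_val) = gcd(2, 68) = 2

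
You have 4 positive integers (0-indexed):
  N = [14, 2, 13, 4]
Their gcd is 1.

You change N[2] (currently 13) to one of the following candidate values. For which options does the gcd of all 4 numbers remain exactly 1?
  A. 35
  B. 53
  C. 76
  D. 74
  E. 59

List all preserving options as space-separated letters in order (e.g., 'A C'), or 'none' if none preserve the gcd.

Answer: A B E

Derivation:
Old gcd = 1; gcd of others (without N[2]) = 2
New gcd for candidate v: gcd(2, v). Preserves old gcd iff gcd(2, v) = 1.
  Option A: v=35, gcd(2,35)=1 -> preserves
  Option B: v=53, gcd(2,53)=1 -> preserves
  Option C: v=76, gcd(2,76)=2 -> changes
  Option D: v=74, gcd(2,74)=2 -> changes
  Option E: v=59, gcd(2,59)=1 -> preserves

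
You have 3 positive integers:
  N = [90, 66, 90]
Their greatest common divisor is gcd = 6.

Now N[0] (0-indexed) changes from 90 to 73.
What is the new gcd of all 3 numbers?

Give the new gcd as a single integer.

Answer: 1

Derivation:
Numbers: [90, 66, 90], gcd = 6
Change: index 0, 90 -> 73
gcd of the OTHER numbers (without index 0): gcd([66, 90]) = 6
New gcd = gcd(g_others, new_val) = gcd(6, 73) = 1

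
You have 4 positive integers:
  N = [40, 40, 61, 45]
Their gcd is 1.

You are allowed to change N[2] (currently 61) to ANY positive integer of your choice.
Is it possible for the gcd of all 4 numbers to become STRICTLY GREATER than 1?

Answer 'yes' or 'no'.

Current gcd = 1
gcd of all OTHER numbers (without N[2]=61): gcd([40, 40, 45]) = 5
The new gcd after any change is gcd(5, new_value).
This can be at most 5.
Since 5 > old gcd 1, the gcd CAN increase (e.g., set N[2] = 5).

Answer: yes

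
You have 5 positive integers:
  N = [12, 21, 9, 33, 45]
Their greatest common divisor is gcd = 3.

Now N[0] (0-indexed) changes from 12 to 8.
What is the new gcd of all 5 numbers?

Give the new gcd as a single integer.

Answer: 1

Derivation:
Numbers: [12, 21, 9, 33, 45], gcd = 3
Change: index 0, 12 -> 8
gcd of the OTHER numbers (without index 0): gcd([21, 9, 33, 45]) = 3
New gcd = gcd(g_others, new_val) = gcd(3, 8) = 1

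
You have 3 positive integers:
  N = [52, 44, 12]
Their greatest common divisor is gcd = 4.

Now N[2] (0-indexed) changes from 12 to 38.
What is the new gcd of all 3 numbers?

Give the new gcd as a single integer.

Answer: 2

Derivation:
Numbers: [52, 44, 12], gcd = 4
Change: index 2, 12 -> 38
gcd of the OTHER numbers (without index 2): gcd([52, 44]) = 4
New gcd = gcd(g_others, new_val) = gcd(4, 38) = 2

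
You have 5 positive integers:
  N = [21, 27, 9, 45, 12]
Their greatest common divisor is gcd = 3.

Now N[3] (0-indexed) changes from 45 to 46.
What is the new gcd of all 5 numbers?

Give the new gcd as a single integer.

Answer: 1

Derivation:
Numbers: [21, 27, 9, 45, 12], gcd = 3
Change: index 3, 45 -> 46
gcd of the OTHER numbers (without index 3): gcd([21, 27, 9, 12]) = 3
New gcd = gcd(g_others, new_val) = gcd(3, 46) = 1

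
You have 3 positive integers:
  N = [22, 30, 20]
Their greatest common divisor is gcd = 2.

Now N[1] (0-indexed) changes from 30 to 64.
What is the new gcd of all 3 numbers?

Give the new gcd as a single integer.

Numbers: [22, 30, 20], gcd = 2
Change: index 1, 30 -> 64
gcd of the OTHER numbers (without index 1): gcd([22, 20]) = 2
New gcd = gcd(g_others, new_val) = gcd(2, 64) = 2

Answer: 2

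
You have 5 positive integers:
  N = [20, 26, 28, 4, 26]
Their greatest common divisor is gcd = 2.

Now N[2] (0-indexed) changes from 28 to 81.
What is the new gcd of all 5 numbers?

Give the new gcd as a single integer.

Numbers: [20, 26, 28, 4, 26], gcd = 2
Change: index 2, 28 -> 81
gcd of the OTHER numbers (without index 2): gcd([20, 26, 4, 26]) = 2
New gcd = gcd(g_others, new_val) = gcd(2, 81) = 1

Answer: 1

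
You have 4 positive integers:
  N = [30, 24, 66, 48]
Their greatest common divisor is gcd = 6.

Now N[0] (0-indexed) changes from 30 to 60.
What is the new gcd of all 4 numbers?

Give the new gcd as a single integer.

Numbers: [30, 24, 66, 48], gcd = 6
Change: index 0, 30 -> 60
gcd of the OTHER numbers (without index 0): gcd([24, 66, 48]) = 6
New gcd = gcd(g_others, new_val) = gcd(6, 60) = 6

Answer: 6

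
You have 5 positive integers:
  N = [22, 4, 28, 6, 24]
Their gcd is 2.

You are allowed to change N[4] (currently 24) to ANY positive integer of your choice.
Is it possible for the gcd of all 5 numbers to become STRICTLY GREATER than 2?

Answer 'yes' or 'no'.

Answer: no

Derivation:
Current gcd = 2
gcd of all OTHER numbers (without N[4]=24): gcd([22, 4, 28, 6]) = 2
The new gcd after any change is gcd(2, new_value).
This can be at most 2.
Since 2 = old gcd 2, the gcd can only stay the same or decrease.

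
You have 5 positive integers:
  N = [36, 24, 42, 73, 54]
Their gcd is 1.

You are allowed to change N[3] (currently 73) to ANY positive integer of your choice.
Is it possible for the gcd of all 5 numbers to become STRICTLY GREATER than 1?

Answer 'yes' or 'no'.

Answer: yes

Derivation:
Current gcd = 1
gcd of all OTHER numbers (without N[3]=73): gcd([36, 24, 42, 54]) = 6
The new gcd after any change is gcd(6, new_value).
This can be at most 6.
Since 6 > old gcd 1, the gcd CAN increase (e.g., set N[3] = 6).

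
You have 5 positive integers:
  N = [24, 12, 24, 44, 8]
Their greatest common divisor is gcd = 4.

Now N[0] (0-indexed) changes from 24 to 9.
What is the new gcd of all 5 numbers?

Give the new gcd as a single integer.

Numbers: [24, 12, 24, 44, 8], gcd = 4
Change: index 0, 24 -> 9
gcd of the OTHER numbers (without index 0): gcd([12, 24, 44, 8]) = 4
New gcd = gcd(g_others, new_val) = gcd(4, 9) = 1

Answer: 1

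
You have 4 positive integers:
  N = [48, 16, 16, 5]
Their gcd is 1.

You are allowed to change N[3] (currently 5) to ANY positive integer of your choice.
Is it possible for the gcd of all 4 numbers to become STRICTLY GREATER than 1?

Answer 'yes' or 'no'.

Current gcd = 1
gcd of all OTHER numbers (without N[3]=5): gcd([48, 16, 16]) = 16
The new gcd after any change is gcd(16, new_value).
This can be at most 16.
Since 16 > old gcd 1, the gcd CAN increase (e.g., set N[3] = 16).

Answer: yes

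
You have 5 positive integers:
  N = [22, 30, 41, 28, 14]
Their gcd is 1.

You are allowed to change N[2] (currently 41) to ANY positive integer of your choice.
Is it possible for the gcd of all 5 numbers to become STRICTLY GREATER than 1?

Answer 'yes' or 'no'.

Current gcd = 1
gcd of all OTHER numbers (without N[2]=41): gcd([22, 30, 28, 14]) = 2
The new gcd after any change is gcd(2, new_value).
This can be at most 2.
Since 2 > old gcd 1, the gcd CAN increase (e.g., set N[2] = 2).

Answer: yes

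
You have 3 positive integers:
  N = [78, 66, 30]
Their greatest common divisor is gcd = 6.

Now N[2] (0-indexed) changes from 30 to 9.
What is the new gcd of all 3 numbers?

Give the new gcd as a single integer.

Numbers: [78, 66, 30], gcd = 6
Change: index 2, 30 -> 9
gcd of the OTHER numbers (without index 2): gcd([78, 66]) = 6
New gcd = gcd(g_others, new_val) = gcd(6, 9) = 3

Answer: 3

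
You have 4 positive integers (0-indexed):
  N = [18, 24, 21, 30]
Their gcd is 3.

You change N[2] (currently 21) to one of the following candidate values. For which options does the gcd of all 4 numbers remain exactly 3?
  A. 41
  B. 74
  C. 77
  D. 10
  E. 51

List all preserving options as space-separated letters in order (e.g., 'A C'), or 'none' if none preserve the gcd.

Old gcd = 3; gcd of others (without N[2]) = 6
New gcd for candidate v: gcd(6, v). Preserves old gcd iff gcd(6, v) = 3.
  Option A: v=41, gcd(6,41)=1 -> changes
  Option B: v=74, gcd(6,74)=2 -> changes
  Option C: v=77, gcd(6,77)=1 -> changes
  Option D: v=10, gcd(6,10)=2 -> changes
  Option E: v=51, gcd(6,51)=3 -> preserves

Answer: E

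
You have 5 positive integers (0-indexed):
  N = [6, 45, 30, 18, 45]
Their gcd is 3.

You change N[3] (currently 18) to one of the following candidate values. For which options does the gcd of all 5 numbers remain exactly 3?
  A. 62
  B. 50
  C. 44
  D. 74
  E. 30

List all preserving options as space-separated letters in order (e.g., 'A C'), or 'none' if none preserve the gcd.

Answer: E

Derivation:
Old gcd = 3; gcd of others (without N[3]) = 3
New gcd for candidate v: gcd(3, v). Preserves old gcd iff gcd(3, v) = 3.
  Option A: v=62, gcd(3,62)=1 -> changes
  Option B: v=50, gcd(3,50)=1 -> changes
  Option C: v=44, gcd(3,44)=1 -> changes
  Option D: v=74, gcd(3,74)=1 -> changes
  Option E: v=30, gcd(3,30)=3 -> preserves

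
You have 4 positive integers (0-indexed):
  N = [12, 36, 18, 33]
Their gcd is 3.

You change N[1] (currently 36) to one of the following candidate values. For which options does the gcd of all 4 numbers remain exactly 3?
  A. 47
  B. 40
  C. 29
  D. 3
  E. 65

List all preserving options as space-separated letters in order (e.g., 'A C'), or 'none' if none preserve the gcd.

Answer: D

Derivation:
Old gcd = 3; gcd of others (without N[1]) = 3
New gcd for candidate v: gcd(3, v). Preserves old gcd iff gcd(3, v) = 3.
  Option A: v=47, gcd(3,47)=1 -> changes
  Option B: v=40, gcd(3,40)=1 -> changes
  Option C: v=29, gcd(3,29)=1 -> changes
  Option D: v=3, gcd(3,3)=3 -> preserves
  Option E: v=65, gcd(3,65)=1 -> changes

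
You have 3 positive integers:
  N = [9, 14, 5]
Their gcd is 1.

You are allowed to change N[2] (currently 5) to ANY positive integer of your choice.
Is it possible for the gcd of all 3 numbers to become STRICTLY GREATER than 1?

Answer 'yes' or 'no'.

Answer: no

Derivation:
Current gcd = 1
gcd of all OTHER numbers (without N[2]=5): gcd([9, 14]) = 1
The new gcd after any change is gcd(1, new_value).
This can be at most 1.
Since 1 = old gcd 1, the gcd can only stay the same or decrease.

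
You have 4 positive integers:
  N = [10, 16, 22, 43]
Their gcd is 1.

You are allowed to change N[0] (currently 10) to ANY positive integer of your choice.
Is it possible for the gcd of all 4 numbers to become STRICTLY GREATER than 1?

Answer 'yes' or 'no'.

Answer: no

Derivation:
Current gcd = 1
gcd of all OTHER numbers (without N[0]=10): gcd([16, 22, 43]) = 1
The new gcd after any change is gcd(1, new_value).
This can be at most 1.
Since 1 = old gcd 1, the gcd can only stay the same or decrease.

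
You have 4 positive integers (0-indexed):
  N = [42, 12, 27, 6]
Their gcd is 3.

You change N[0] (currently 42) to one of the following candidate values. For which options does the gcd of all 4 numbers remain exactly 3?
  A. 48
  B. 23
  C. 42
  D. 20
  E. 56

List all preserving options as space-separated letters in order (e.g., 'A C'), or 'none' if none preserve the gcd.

Old gcd = 3; gcd of others (without N[0]) = 3
New gcd for candidate v: gcd(3, v). Preserves old gcd iff gcd(3, v) = 3.
  Option A: v=48, gcd(3,48)=3 -> preserves
  Option B: v=23, gcd(3,23)=1 -> changes
  Option C: v=42, gcd(3,42)=3 -> preserves
  Option D: v=20, gcd(3,20)=1 -> changes
  Option E: v=56, gcd(3,56)=1 -> changes

Answer: A C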